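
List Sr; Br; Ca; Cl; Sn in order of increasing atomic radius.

Cl < Br < Sn < Ca < Sr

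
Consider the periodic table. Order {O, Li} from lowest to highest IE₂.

Consider each +1 ion: O⁺ still has 5 valence electrons; Li⁺ is the bare [He] core.
Core electrons are held far more tightly than valence electrons, so Li tops the IE_2 order.
Approximate IE_2 values (kJ/mol): O 3388, Li 7298.
Putting it together, IE_2: O < Li.

O < Li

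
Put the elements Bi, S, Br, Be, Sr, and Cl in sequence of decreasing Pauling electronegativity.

Cl > Br > S > Bi > Be > Sr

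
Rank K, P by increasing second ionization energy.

The second ionization energy removes an electron from the +1 ion. For each element: K⁺ is the bare [Ar] core; P⁺ still has 4 valence electrons.
Pulling an electron out of a noble-gas core costs far more than removing a remaining valence electron, so K sits at the high end of IE_2.
Tabulated IE_2 (kJ/mol): K 3052, P 1907.
So the second ionization energies run P < K.

P, K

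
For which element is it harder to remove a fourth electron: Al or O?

Al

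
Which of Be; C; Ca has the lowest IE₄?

The fourth ionization energy removes an electron from the +3 ion. For each element: Be³⁺ is already 1 electron into the core; C³⁺ still has 1 valence electron; Ca³⁺ is already 1 electron into the core.
Core electrons are held far more tightly than valence electrons, so Ca and Be top the IE_4 order.
Approximate IE_4 values (kJ/mol): Be 21007, C 6223, Ca 6491.
Overall IE_4 order: C < Ca < Be.

C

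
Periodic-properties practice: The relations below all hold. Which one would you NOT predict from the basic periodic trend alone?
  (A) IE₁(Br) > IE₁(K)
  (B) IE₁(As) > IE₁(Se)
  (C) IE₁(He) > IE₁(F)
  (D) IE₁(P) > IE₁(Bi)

(B)

The general trend: first ionization energy increases across a period and decreases down a group.
(A) Br (period 4, group 17) vs K (period 4, group 1): the stated order agrees with the simple trend.
(B) As (period 4, group 15) vs Se (period 4, group 16): the stated order contradicts the simple trend.
(C) He (period 1, group 18) vs F (period 2, group 17): the stated order agrees with the simple trend.
(D) P (period 3, group 15) vs Bi (period 6, group 15): the stated order agrees with the simple trend.
The exception is (B): Se (4p⁴) ionizes more easily than half-filled As (4p³).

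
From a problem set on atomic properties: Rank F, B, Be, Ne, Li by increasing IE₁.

Li is in period 2, group 1; Be is in period 2, group 2; B is in period 2, group 13; F is in period 2, group 17; Ne is in period 2, group 18.
Removing the outermost electron gets harder across a period and easier down a group.
All lie in period 2; the across-period trend (first ionization energy increases left to right) applies, with the exception below.
Note the exception: Be has a higher first ionization energy than B, contrary to the simple trend — removing B's lone 2p electron is easier than breaking Be's filled 2s².
Approximate values (kJ/mol): Li 520, Be 900, B 801, F 1681, Ne 2081.
So from lowest to highest: Li < B < Be < F < Ne.

Li < B < Be < F < Ne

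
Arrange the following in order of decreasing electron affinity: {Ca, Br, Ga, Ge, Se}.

Ca is in period 4, group 2; Ga is in period 4, group 13; Ge is in period 4, group 14; Se is in period 4, group 16; Br is in period 4, group 17.
Adding an electron releases more energy for atoms nearer the top right (short of the noble gases).
All lie in period 4, so electron affinity increases left to right.
So from highest to lowest: Br > Se > Ge > Ga > Ca.

Br > Se > Ge > Ga > Ca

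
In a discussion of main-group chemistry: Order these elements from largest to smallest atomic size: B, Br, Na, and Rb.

Rb > Na > Br > B

Across a period the added protons contract the valence shell; down a group each new principal shell makes the atom larger.
These span different periods and groups, so the two trends combine.
Br > B: the two effects oppose for this pair; the down-group effect wins (114 vs 85 pm).
Na > Br: the two effects oppose for this pair; the across-period effect wins (155 vs 114 pm).
Rb > Na: Rb sits below Na in group 1, so the down-group effect alone puts Rb larger.
Tabulated atomic radius (pm): B 85, Na 155, Br 114, Rb 210.
So from largest to smallest: Rb > Na > Br > B.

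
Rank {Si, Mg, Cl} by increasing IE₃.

Si < Cl < Mg

Consider each +2 ion: Si²⁺ still has 2 valence electrons; Mg²⁺ is the bare [Ne] core; Cl²⁺ still has 5 valence electrons.
Breaking into a closed-shell core is much more expensive than removing a leftover valence electron — Mg has the largest IE_3 here.
Valence configurations: Si²⁺ [Ne]3s², Cl²⁺ [Ne]3s²3p³.
Tabulated IE_3 (kJ/mol): Si 3232, Mg 7733, Cl 3822.
So the third ionization energies run Si < Cl < Mg.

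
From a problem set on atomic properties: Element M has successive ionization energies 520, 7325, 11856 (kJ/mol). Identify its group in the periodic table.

Group 1

Look for the largest jump between consecutive ionization energies: IE2/IE1 ≈ 14.1, far larger than any earlier ratio.
That jump marks the point where a core electron is being removed. So the atom has 1 valence electron.
A main-group element with 1 valence electron is in group 1.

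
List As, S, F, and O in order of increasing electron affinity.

As < O < S < F

O is in period 2, group 16; F is in period 2, group 17; S is in period 3, group 16; As is in period 4, group 15.
EA tends to increase across a period and decrease down a group, though the pattern is less regular than for IE or radius.
Neither a single period nor a single group — weigh both effects.
O > As: both effects reinforce here, so O is clearly the higher of the two.
S > O: this pair runs against the simple trend — see the exception note.
F > S: relative to S, both the across-period and down-group shifts push F's electron affinity up.
Note the exception: S has a higher electron affinity than O, contrary to the simple trend — the compact 2p subshell of O repels the added electron more than S's larger 3p does.
Approximate values (kJ/mol): O 141, F 328, S 200, As 78.
So from lowest to highest: As < O < S < F.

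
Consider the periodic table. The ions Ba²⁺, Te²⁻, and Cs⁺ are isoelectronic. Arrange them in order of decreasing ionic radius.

Te²⁻, Cs⁺, Ba²⁺

All of these have 54 electrons, so size is governed by nuclear charge alone: the more protons, the stronger the pull on the same electron cloud, and the smaller the ion.
Nuclear charges: Ba²⁺ (Z=56), Cs⁺ (Z=55), Te²⁻ (Z=52).
Largest to smallest: Te²⁻ > Cs⁺ > Ba²⁺.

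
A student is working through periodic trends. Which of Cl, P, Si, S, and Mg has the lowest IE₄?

Si

IE_4 is the cost of taking one more electron from the +3 cation: Cl³⁺ still has 4 valence electrons; P³⁺ still has 2 valence electrons; Si³⁺ still has 1 valence electron; S³⁺ still has 3 valence electrons; Mg³⁺ is already 1 electron into the core.
Core electrons are held far more tightly than valence electrons, so Mg tops the IE_4 order.
Valence configurations: Cl³⁺ [Ne]3s²3p², P³⁺ [Ne]3s², Si³⁺ [Ne]3s¹, S³⁺ [Ne]3s²3p¹.
S³⁺ loses a lone 3p electron whereas P³⁺ must break into a filled 3s² pair, so IE_4(P) > IE_4(S) even though S has the higher nuclear charge.
The numbers (kJ/mol): Cl 5159, P 4964, Si 4356, S 4556, Mg 10543.
Overall IE_4 order: Si < S < P < Cl < Mg.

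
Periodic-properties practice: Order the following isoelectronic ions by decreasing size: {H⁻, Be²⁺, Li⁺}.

H⁻ > Li⁺ > Be²⁺

All of these have 2 electrons, so size is governed by nuclear charge alone: the more protons, the stronger the pull on the same electron cloud, and the smaller the ion.
Nuclear charges: Be²⁺ (Z=4), Li⁺ (Z=3), H⁻ (Z=1).
Largest to smallest: H⁻ > Li⁺ > Be²⁺.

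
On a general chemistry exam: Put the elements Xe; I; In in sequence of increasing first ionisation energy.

In < I < Xe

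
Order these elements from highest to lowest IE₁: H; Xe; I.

H > Xe > I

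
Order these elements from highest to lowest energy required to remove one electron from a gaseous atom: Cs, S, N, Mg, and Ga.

N > S > Mg > Ga > Cs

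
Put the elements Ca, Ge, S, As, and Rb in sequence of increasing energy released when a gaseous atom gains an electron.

Ca, Rb, As, Ge, S

Atoms with high Z_eff and room in the valence shell (especially the halogens) have the most exothermic electron affinities.
Neither a single period nor a single group — weigh both effects.
Rb > Ca: this pair runs against the simple trend — see the exception note.
As > Rb: relative to Rb, both the across-period and down-group shifts push As's electron affinity up.
Ge > As: this pair runs against the simple trend — see the exception note.
S > Ge: relative to Ge, both the across-period and down-group shifts push S's electron affinity up.
Note the exception: Rb has a higher electron affinity than Ca, contrary to the simple trend — adding an electron to Ca (ns²) has to open a new, higher-energy np subshell, which is unfavourable.
Note the exception: Ge has a higher electron affinity than As, contrary to the simple trend — adding an electron to As's half-filled 4p³ is unfavourable, so Ge (4p²) has the more exothermic EA.
Approximate values (kJ/mol): S 200, Ca 2, Ge 119, As 78, Rb 47.
So from lowest to highest: Ca < Rb < As < Ge < S.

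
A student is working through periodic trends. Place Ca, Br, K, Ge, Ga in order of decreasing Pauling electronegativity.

Atoms toward the upper right of the periodic table pull bonding electrons most strongly.
All lie in period 4, so electronegativity increases left to right.
So from highest to lowest: Br > Ge > Ga > Ca > K.

Br, Ge, Ga, Ca, K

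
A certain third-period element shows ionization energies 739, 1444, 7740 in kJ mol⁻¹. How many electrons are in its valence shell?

2

Look for the largest jump between consecutive ionization energies: IE3/IE2 ≈ 5.4, far larger than any earlier ratio.
That jump marks the point where a core electron is being removed. So the atom has 2 valence electrons.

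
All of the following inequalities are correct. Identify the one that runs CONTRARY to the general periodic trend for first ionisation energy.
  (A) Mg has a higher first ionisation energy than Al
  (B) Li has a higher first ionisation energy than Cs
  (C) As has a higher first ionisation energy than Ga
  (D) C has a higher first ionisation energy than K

(A)

The general trend: first ionisation energy increases across a period and decreases down a group.
(A) Mg (period 3, group 2) vs Al (period 3, group 13): the stated order contradicts the simple trend.
(B) Li (period 2, group 1) vs Cs (period 6, group 1): the stated order agrees with the simple trend.
(C) As (period 4, group 15) vs Ga (period 4, group 13): the stated order agrees with the simple trend.
(D) C (period 2, group 14) vs K (period 4, group 1): the stated order agrees with the simple trend.
The exception is (A): Al's single 3p electron is easier to remove than one from Mg's filled 3s².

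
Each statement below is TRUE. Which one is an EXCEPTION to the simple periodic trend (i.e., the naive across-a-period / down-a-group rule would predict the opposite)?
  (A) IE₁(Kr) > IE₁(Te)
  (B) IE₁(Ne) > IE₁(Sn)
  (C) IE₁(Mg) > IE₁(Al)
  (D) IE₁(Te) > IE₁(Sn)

The general trend: first ionisation energy increases across a period and decreases down a group.
(A) Kr (period 4, group 18) vs Te (period 5, group 16): the stated order agrees with the simple trend.
(B) Ne (period 2, group 18) vs Sn (period 5, group 14): the stated order agrees with the simple trend.
(C) Mg (period 3, group 2) vs Al (period 3, group 13): the stated order contradicts the simple trend.
(D) Te (period 5, group 16) vs Sn (period 5, group 14): the stated order agrees with the simple trend.
The exception is (C): Al's single 3p electron is easier to remove than one from Mg's filled 3s².

(C)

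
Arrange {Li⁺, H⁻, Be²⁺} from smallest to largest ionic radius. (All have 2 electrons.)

Be²⁺, Li⁺, H⁻

All of these have 2 electrons, so size is governed by nuclear charge alone: the more protons, the stronger the pull on the same electron cloud, and the smaller the ion.
Nuclear charges: Be²⁺ (Z=4), Li⁺ (Z=3), H⁻ (Z=1).
Smallest to largest: Be²⁺ < Li⁺ < H⁻.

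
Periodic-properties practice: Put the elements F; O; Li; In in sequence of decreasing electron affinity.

F, O, Li, In

Li is in period 2, group 1; O is in period 2, group 16; F is in period 2, group 17; In is in period 5, group 13.
EA tends to increase across a period and decrease down a group, though the pattern is less regular than for IE or radius.
Here both period and group differ, so the two effects have to be weighed against each other.
Li > In: the two effects oppose for this pair; the down-group effect wins (60 vs 29 kJ/mol).
O > Li: both are in period 2; the period trend gives O the larger value.
F > O: both are in period 2; the period trend gives F the larger value.
For reference (kJ/mol): Li 60, O 141, F 328, In 29.
So from highest to lowest: F > O > Li > In.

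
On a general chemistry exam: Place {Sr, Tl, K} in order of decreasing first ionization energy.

K is in period 4, group 1; Sr is in period 5, group 2; Tl is in period 6, group 13.
IE₁ increases left→right with effective nuclear charge and decreases top→bottom as the valence shell moves farther out.
A diagonal step moves right (one effect) and down (the opposite effect) at once.
Sr > K: the two effects oppose for this pair; the across-period effect wins (550 vs 419 kJ/mol).
Tl > Sr: the two effects oppose for this pair; the across-period effect wins (589 vs 550 kJ/mol).
For reference (kJ/mol): K 419, Sr 550, Tl 589.
So from highest to lowest: Tl > Sr > K.

Tl > Sr > K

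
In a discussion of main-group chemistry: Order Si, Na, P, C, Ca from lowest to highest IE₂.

The second ionization energy removes an electron from the +1 ion. For each element: Si⁺ still has 3 valence electrons; Na⁺ is the bare [Ne] core; P⁺ still has 4 valence electrons; C⁺ still has 3 valence electrons; Ca⁺ still has 1 valence electron.
Core electrons are held far more tightly than valence electrons, so Na tops the IE_2 order.
Valence configurations: Si⁺ [Ne]3s²3p¹, P⁺ [Ne]3s²3p², C⁺ [He]2s²2p¹, Ca⁺ [Ar]4s¹.
Approximate IE_2 values (kJ/mol): Si 1577, Na 4562, P 1907, C 2353, Ca 1145.
So the second ionization energies run Ca < Si < P < C < Na.

Ca, Si, P, C, Na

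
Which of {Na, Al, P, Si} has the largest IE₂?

Na

Consider each +1 ion: Na⁺ is the bare [Ne] core; Al⁺ still has 2 valence electrons; P⁺ still has 4 valence electrons; Si⁺ still has 3 valence electrons.
Pulling an electron out of a noble-gas core costs far more than removing a remaining valence electron, so Na sits at the high end of IE_2.
Valence configurations: Al⁺ [Ne]3s², P⁺ [Ne]3s²3p², Si⁺ [Ne]3s²3p¹.
Si⁺ loses a lone 3p electron whereas Al⁺ must break into a filled 3s² pair, so IE_2(Al) > IE_2(Si) even though Si has the higher nuclear charge.
Tabulated IE_2 (kJ/mol): Na 4562, Al 1817, P 1907, Si 1577.
Overall IE_2 order: Si < Al < P < Na.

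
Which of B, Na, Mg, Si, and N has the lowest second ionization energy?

Mg

Consider each +1 ion: B⁺ still has 2 valence electrons; Na⁺ is the bare [Ne] core; Mg⁺ still has 1 valence electron; Si⁺ still has 3 valence electrons; N⁺ still has 4 valence electrons.
Core electrons are held far more tightly than valence electrons, so Na tops the IE_2 order.
Valence configurations: B⁺ [He]2s², Mg⁺ [Ne]3s¹, Si⁺ [Ne]3s²3p¹, N⁺ [He]2s²2p².
The numbers (kJ/mol): B 2427, Na 4562, Mg 1451, Si 1577, N 2856.
Hence IE_2: Mg < Si < B < N < Na.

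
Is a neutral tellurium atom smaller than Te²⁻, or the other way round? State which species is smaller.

Forming Te²⁻ adds 2 electrons to Te. More electron–electron repulsion in the same shell, with unchanged nuclear charge, lets the cloud expand.
An anion is larger than its parent atom: Te²⁻ > Te.

Te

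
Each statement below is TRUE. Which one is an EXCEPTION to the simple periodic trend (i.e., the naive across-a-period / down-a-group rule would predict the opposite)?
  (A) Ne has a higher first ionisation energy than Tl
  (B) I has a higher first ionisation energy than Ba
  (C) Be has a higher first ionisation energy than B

The general trend: first ionisation energy increases across a period and decreases down a group.
(A) Ne (period 2, group 18) vs Tl (period 6, group 13): the stated order agrees with the simple trend.
(B) I (period 5, group 17) vs Ba (period 6, group 2): the stated order agrees with the simple trend.
(C) Be (period 2, group 2) vs B (period 2, group 13): the stated order contradicts the simple trend.
The exception is (C): removing B's lone 2p electron is easier than breaking Be's filled 2s².

(C)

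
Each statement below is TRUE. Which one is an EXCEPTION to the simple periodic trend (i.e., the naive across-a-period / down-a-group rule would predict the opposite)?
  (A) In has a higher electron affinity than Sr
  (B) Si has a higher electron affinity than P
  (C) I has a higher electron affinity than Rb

(B)

The general trend: electron affinity increases across a period and decreases down a group.
(A) In (period 5, group 13) vs Sr (period 5, group 2): the stated order agrees with the simple trend.
(B) Si (period 3, group 14) vs P (period 3, group 15): the stated order contradicts the simple trend.
(C) I (period 5, group 17) vs Rb (period 5, group 1): the stated order agrees with the simple trend.
The exception is (B): adding an electron to P's half-filled 3p³ is unfavourable, so Si (3p²) has the more exothermic EA.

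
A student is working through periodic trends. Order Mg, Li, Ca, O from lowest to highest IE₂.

The second ionization energy removes an electron from the +1 ion. For each element: Mg⁺ still has 1 valence electron; Li⁺ is the bare [He] core; Ca⁺ still has 1 valence electron; O⁺ still has 5 valence electrons.
Breaking into a closed-shell core is much more expensive than removing a leftover valence electron — Li has the largest IE_2 here.
Valence configurations: Mg⁺ [Ne]3s¹, Ca⁺ [Ar]4s¹, O⁺ [He]2s²2p³.
The numbers (kJ/mol): Mg 1451, Li 7298, Ca 1145, O 3388.
Overall IE_2 order: Ca < Mg < O < Li.

Ca < Mg < O < Li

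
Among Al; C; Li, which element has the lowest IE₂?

Al

IE_2 is the cost of taking one more electron from the +1 cation: Al⁺ still has 2 valence electrons; C⁺ still has 3 valence electrons; Li⁺ is the bare [He] core.
Breaking into a closed-shell core is much more expensive than removing a leftover valence electron — Li has the largest IE_2 here.
Valence configurations: Al⁺ [Ne]3s², C⁺ [He]2s²2p¹.
The numbers (kJ/mol): Al 1817, C 2353, Li 7298.
Putting it together, IE_2: Al < C < Li.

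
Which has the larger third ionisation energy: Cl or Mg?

IE_3 is the cost of taking one more electron from the +2 cation: Cl²⁺ still has 5 valence electrons; Mg²⁺ is the bare [Ne] core.
Core electrons are held far more tightly than valence electrons, so Mg tops the IE_3 order.
The numbers (kJ/mol): Cl 3822, Mg 7733.
So the third ionization energies run Cl < Mg.

Mg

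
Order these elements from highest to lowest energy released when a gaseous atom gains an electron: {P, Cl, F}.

Cl > F > P

F is in period 2, group 17; P is in period 3, group 15; Cl is in period 3, group 17.
Electron affinity generally becomes more exothermic across a period toward the halogens and less exothermic down a group.
Here both period and group differ, so the two effects have to be weighed against each other.
F > P: both effects reinforce here, so F is clearly the higher of the two.
Cl > F: this pair runs against the simple trend — see the exception note.
Note the exception: Cl has a higher electron affinity than F, contrary to the simple trend — F's small 2p subshell makes the incoming electron feel strong e⁻–e⁻ repulsion, so Cl actually releases more energy on gaining an electron.
For reference (kJ/mol): F 328, P 72, Cl 349.
So from highest to lowest: Cl > F > P.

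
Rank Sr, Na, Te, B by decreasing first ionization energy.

Te > B > Sr > Na

B is in period 2, group 13; Na is in period 3, group 1; Sr is in period 5, group 2; Te is in period 5, group 16.
First ionization energy rises across a period (greater Z_eff holds electrons more tightly) and falls down a group (valence electrons are farther from the nucleus).
These span different periods and groups, so the two trends combine.
Sr > Na: period and group pull opposite ways; the across-period shift dominates (550 vs 496 kJ/mol).
B > Sr: relative to Sr, both the across-period and down-group shifts push B's first ionization energy up.
Te > B: period and group pull opposite ways; the across-period shift dominates (869 vs 801 kJ/mol).
Approximate values (kJ/mol): B 801, Na 496, Sr 550, Te 869.
So from highest to lowest: Te > B > Sr > Na.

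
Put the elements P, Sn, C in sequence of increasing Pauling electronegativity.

Sn < P < C

C is in period 2, group 14; P is in period 3, group 15; Sn is in period 5, group 14.
EN rises left→right (higher Z_eff, smaller atoms) and falls top→bottom (larger, more shielded atoms).
Here both period and group differ, so the two effects have to be weighed against each other.
P > Sn: both effects reinforce here, so P is clearly the higher of the two.
C > P: the two effects oppose for this pair; the down-group effect wins (2.55 vs 2.19).
Approximate values (Pauling): C 2.55, P 2.19, Sn 1.96.
So from lowest to highest: Sn < P < C.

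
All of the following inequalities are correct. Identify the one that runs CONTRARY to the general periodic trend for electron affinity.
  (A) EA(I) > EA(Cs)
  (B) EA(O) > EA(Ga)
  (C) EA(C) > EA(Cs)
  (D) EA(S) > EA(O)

(D)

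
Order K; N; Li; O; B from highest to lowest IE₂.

Li, O, K, N, B

After 1 electron has been removed, what remains? K⁺ is the bare [Ar] core; N⁺ still has 4 valence electrons; Li⁺ is the bare [He] core; O⁺ still has 5 valence electrons; B⁺ still has 2 valence electrons.
Usually core removal costs more than valence removal, but here the competition is close: a tightly held n=2 valence electron can cost more to remove than an n=3 core electron, so the actual values have to decide it.
Valence configurations: N⁺ [He]2s²2p², O⁺ [He]2s²2p³, B⁺ [He]2s².
Tabulated IE_2 (kJ/mol): K 3052, N 2856, Li 7298, O 3388, B 2427.
Putting it together, IE_2: B < N < K < O < Li.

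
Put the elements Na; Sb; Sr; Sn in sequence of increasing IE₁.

IE₁ increases left→right with effective nuclear charge and decreases top→bottom as the valence shell moves farther out.
Neither a single period nor a single group — weigh both effects.
Sr > Na: the two effects oppose for this pair; the across-period effect wins (550 vs 496 kJ/mol).
Sn > Sr: both are in period 5; the period trend gives Sn the larger value.
Sb > Sn: both are in period 5; the period trend gives Sb the larger value.
Approximate values (kJ/mol): Na 496, Sr 550, Sn 709, Sb 831.
So from lowest to highest: Na < Sr < Sn < Sb.

Na < Sr < Sn < Sb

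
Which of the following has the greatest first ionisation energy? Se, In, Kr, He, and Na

He

Removing the outermost electron gets harder across a period and easier down a group.
These span different periods and groups, so the two trends combine.
In > Na: period and group pull opposite ways; the across-period shift dominates (558 vs 496 kJ/mol).
Se > In: relative to In, both the across-period and down-group shifts push Se's first ionization energy up.
Kr > Se: Kr lies to the right of Se in period 4, so the across-period effect alone puts Kr higher.
He > Kr: they share group 18; the group trend gives He the larger value.
Approximate values (kJ/mol): He 2372, Na 496, Se 941, Kr 1351, In 558.
The greatest first ionisation energy among these belongs to He.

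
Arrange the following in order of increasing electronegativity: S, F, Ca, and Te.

Ca, Te, S, F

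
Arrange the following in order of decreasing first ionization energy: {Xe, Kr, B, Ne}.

B is in period 2, group 13; Ne is in period 2, group 18; Kr is in period 4, group 18; Xe is in period 5, group 18.
First ionization energy rises across a period (greater Z_eff holds electrons more tightly) and falls down a group (valence electrons are farther from the nucleus).
Neither a single period nor a single group — weigh both effects.
Xe > B: period and group pull opposite ways; the across-period shift dominates (1170 vs 801 kJ/mol).
Kr > Xe: Kr sits above Xe in group 18, so the down-group effect alone puts Kr higher.
Ne > Kr: Ne sits above Kr in group 18, so the down-group effect alone puts Ne higher.
For reference (kJ/mol): B 801, Ne 2081, Kr 1351, Xe 1170.
So from highest to lowest: Ne > Kr > Xe > B.

Ne > Kr > Xe > B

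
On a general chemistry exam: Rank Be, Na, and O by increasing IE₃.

O < Na < Be

The third ionization energy removes an electron from the +2 ion. For each element: Be²⁺ is the bare [He] core; Na²⁺ is already 1 electron into the core; O²⁺ still has 4 valence electrons.
Core electrons are held far more tightly than valence electrons, so Na and Be top the IE_3 order.
The numbers (kJ/mol): Be 14849, Na 6910, O 5300.
So the third ionization energies run O < Na < Be.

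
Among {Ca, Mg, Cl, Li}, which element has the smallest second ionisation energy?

Ca

The second ionization energy removes an electron from the +1 ion. For each element: Ca⁺ still has 1 valence electron; Mg⁺ still has 1 valence electron; Cl⁺ still has 6 valence electrons; Li⁺ is the bare [He] core.
Core electrons are held far more tightly than valence electrons, so Li tops the IE_2 order.
Valence configurations: Ca⁺ [Ar]4s¹, Mg⁺ [Ne]3s¹, Cl⁺ [Ne]3s²3p⁴.
Approximate IE_2 values (kJ/mol): Ca 1145, Mg 1451, Cl 2298, Li 7298.
Putting it together, IE_2: Ca < Mg < Cl < Li.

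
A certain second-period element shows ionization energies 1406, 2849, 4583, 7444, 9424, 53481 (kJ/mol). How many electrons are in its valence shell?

Look for the largest jump between consecutive ionization energies: IE6/IE5 ≈ 5.7, far larger than any earlier ratio.
That jump marks the point where a core electron is being removed. So the atom has 5 valence electrons.

5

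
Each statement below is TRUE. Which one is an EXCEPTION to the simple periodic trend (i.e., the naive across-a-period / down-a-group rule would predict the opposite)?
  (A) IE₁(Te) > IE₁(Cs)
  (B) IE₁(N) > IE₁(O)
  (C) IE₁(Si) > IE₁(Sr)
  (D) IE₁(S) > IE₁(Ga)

(B)

The general trend: first ionization energy increases across a period and decreases down a group.
(A) Te (period 5, group 16) vs Cs (period 6, group 1): the stated order agrees with the simple trend.
(B) N (period 2, group 15) vs O (period 2, group 16): the stated order contradicts the simple trend.
(C) Si (period 3, group 14) vs Sr (period 5, group 2): the stated order agrees with the simple trend.
(D) S (period 3, group 16) vs Ga (period 4, group 13): the stated order agrees with the simple trend.
The exception is (B): pairing an electron in O's 2p⁴ costs repulsion energy, so O ionizes more easily than half-filled N (2p³).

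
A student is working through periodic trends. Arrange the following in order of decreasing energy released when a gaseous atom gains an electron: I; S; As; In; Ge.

S is in period 3, group 16; Ge is in period 4, group 14; As is in period 4, group 15; In is in period 5, group 13; I is in period 5, group 17.
EA tends to increase across a period and decrease down a group, though the pattern is less regular than for IE or radius.
Neither a single period nor a single group — weigh both effects.
As > In: both effects reinforce here, so As is clearly the higher of the two.
Ge > As: this pair runs against the simple trend — see the exception note.
S > Ge: both effects reinforce here, so S is clearly the higher of the two.
I > S: the two effects oppose for this pair; the across-period effect wins (295 vs 200 kJ/mol).
Note the exception: Ge has a higher electron affinity than As, contrary to the simple trend — adding an electron to As's half-filled 4p³ is unfavourable, so Ge (4p²) has the more exothermic EA.
Tabulated electron affinity (kJ/mol): S 200, Ge 119, As 78, In 29, I 295.
So from highest to lowest: I > S > Ge > As > In.

I, S, Ge, As, In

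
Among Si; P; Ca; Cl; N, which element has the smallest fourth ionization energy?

Si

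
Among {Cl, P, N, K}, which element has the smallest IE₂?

P

After 1 electron has been removed, what remains? Cl⁺ still has 6 valence electrons; P⁺ still has 4 valence electrons; N⁺ still has 4 valence electrons; K⁺ is the bare [Ar] core.
Pulling an electron out of a noble-gas core costs far more than removing a remaining valence electron, so K sits at the high end of IE_2.
Valence configurations: Cl⁺ [Ne]3s²3p⁴, P⁺ [Ne]3s²3p², N⁺ [He]2s²2p².
Approximate IE_2 values (kJ/mol): Cl 2298, P 1907, N 2856, K 3052.
Putting it together, IE_2: P < Cl < N < K.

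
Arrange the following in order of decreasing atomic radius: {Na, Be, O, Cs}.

Cs > Na > Be > O

Radius decreases left→right (rising Z_eff, same n) and increases top→bottom (higher n).
Here both period and group differ, so the two effects have to be weighed against each other.
Be > O: both are in period 2; the period trend gives Be the larger value.
Na > Be: both effects reinforce here, so Na is clearly the larger of the two.
Cs > Na: Cs sits below Na in group 1, so the down-group effect alone puts Cs larger.
Tabulated atomic radius (pm): Be 102, O 63, Na 155, Cs 232.
So from largest to smallest: Cs > Na > Be > O.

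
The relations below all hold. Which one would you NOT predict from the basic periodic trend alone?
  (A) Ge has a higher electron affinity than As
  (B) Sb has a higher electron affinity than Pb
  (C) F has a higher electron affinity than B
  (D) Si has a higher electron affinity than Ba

(A)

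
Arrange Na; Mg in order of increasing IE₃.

After 2 electrons have been removed, what remains? Na²⁺ is already 1 electron into the core; Mg²⁺ is the bare [Ne] core.
All of these are removing an electron from a noble-gas core or deeper; the smaller core (lower principal quantum number) is held far more tightly, and within a period the higher nuclear charge binds the same core more tightly.
Tabulated IE_3 (kJ/mol): Na 6910, Mg 7733.
So the third ionization energies run Na < Mg.

Na < Mg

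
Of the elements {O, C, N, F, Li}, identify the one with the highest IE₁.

Li is in period 2, group 1; C is in period 2, group 14; N is in period 2, group 15; O is in period 2, group 16; F is in period 2, group 17.
Across a period the outer electron is held more tightly (higher IE₁); down a group it sits in a higher shell, more shielded, and comes off more easily.
All lie in period 2; the across-period trend (first ionization energy increases left to right) applies, with the exception below.
Note the exception: N has a higher first ionization energy than O, contrary to the simple trend — pairing an electron in O's 2p⁴ costs repulsion energy, so O ionizes more easily than half-filled N (2p³).
Approximate values (kJ/mol): Li 520, C 1086, N 1402, O 1314, F 1681.
The highest IE₁ among these belongs to F.

F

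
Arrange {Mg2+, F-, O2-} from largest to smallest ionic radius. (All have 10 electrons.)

All of these have 10 electrons, so size is governed by nuclear charge alone: the more protons, the stronger the pull on the same electron cloud, and the smaller the ion.
Nuclear charges: Mg2+ (Z=12), F- (Z=9), O2- (Z=8).
Largest to smallest: O2- > F- > Mg2+.

O2- > F- > Mg2+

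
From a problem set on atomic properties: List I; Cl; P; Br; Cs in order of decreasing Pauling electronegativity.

Cl > Br > I > P > Cs

P is in period 3, group 15; Cl is in period 3, group 17; Br is in period 4, group 17; I is in period 5, group 17; Cs is in period 6, group 1.
EN rises left→right (higher Z_eff, smaller atoms) and falls top→bottom (larger, more shielded atoms).
Here both period and group differ, so the two effects have to be weighed against each other.
P > Cs: relative to Cs, both the across-period and down-group shifts push P's electronegativity up.
I > P: the two effects oppose for this pair; the across-period effect wins (2.66 vs 2.19).
Br > I: they share group 17; the group trend gives Br the larger value.
Cl > Br: Cl sits above Br in group 17, so the down-group effect alone puts Cl higher.
For reference (Pauling): P 2.19, Cl 3.16, Br 2.96, I 2.66, Cs 0.79.
So from highest to lowest: Cl > Br > I > P > Cs.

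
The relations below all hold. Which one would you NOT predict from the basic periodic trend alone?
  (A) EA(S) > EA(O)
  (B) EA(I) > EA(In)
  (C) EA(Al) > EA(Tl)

The general trend: electron affinity increases across a period and decreases down a group.
(A) S (period 3, group 16) vs O (period 2, group 16): the stated order contradicts the simple trend.
(B) I (period 5, group 17) vs In (period 5, group 13): the stated order agrees with the simple trend.
(C) Al (period 3, group 13) vs Tl (period 6, group 13): the stated order agrees with the simple trend.
The exception is (A): the compact 2p subshell of O repels the added electron more than S's larger 3p does.

(A)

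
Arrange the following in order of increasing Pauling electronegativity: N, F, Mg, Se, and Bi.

Mg, Bi, Se, N, F

EN rises left→right (higher Z_eff, smaller atoms) and falls top→bottom (larger, more shielded atoms).
Here both period and group differ, so the two effects have to be weighed against each other.
Bi > Mg: the two effects oppose for this pair; the across-period effect wins (2.02 vs 1.31).
Se > Bi: both effects reinforce here, so Se is clearly the higher of the two.
N > Se: period and group pull opposite ways; the down-group shift dominates (3.04 vs 2.55).
F > N: both are in period 2; the period trend gives F the larger value.
For reference (Pauling): N 3.04, F 3.98, Mg 1.31, Se 2.55, Bi 2.02.
So from lowest to highest: Mg < Bi < Se < N < F.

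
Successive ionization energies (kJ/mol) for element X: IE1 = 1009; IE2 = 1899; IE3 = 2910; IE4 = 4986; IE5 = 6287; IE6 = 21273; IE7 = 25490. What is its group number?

Look for the largest jump between consecutive ionization energies: IE6/IE5 ≈ 3.4, far larger than any earlier ratio.
That jump marks the point where a core electron is being removed. So the atom has 5 valence electrons.
A main-group element with 5 valence electrons is in group 15.

Group 15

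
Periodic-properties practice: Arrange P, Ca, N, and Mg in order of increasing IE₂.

Consider each +1 ion: P⁺ still has 4 valence electrons; Ca⁺ still has 1 valence electron; N⁺ still has 4 valence electrons; Mg⁺ still has 1 valence electron.
All are still removing valence electrons, so compare the +1 ions as you would atoms: IE_2 generally rises across a period (higher Z_eff) and falls down a group (larger shell), subject to the usual subshell exceptions.
Valence configurations: P⁺ [Ne]3s²3p², Ca⁺ [Ar]4s¹, N⁺ [He]2s²2p², Mg⁺ [Ne]3s¹.
The numbers (kJ/mol): P 1907, Ca 1145, N 2856, Mg 1451.
Hence IE_2: Ca < Mg < P < N.

Ca, Mg, P, N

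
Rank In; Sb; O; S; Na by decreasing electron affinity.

S > O > Sb > Na > In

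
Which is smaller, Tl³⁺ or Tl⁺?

Tl³⁺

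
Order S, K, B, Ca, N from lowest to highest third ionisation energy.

S < B < K < N < Ca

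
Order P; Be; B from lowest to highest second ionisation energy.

Be, P, B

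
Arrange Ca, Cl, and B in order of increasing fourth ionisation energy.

After 3 electrons have been removed, what remains? Ca³⁺ is already 1 electron into the core; Cl³⁺ still has 4 valence electrons; B³⁺ is the bare [He] core.
Core electrons are held far more tightly than valence electrons, so Ca and B top the IE_4 order.
The numbers (kJ/mol): Ca 6491, Cl 5159, B 25026.
Putting it together, IE_4: Cl < Ca < B.

Cl, Ca, B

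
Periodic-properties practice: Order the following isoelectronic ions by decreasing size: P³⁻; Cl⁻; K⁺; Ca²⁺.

All of these have 18 electrons, so size is governed by nuclear charge alone: the more protons, the stronger the pull on the same electron cloud, and the smaller the ion.
Nuclear charges: Ca²⁺ (Z=20), K⁺ (Z=19), Cl⁻ (Z=17), P³⁻ (Z=15).
Largest to smallest: P³⁻ > Cl⁻ > K⁺ > Ca²⁺.

P³⁻ > Cl⁻ > K⁺ > Ca²⁺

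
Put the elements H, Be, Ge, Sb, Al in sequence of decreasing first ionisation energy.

H is in period 1, group 1; Be is in period 2, group 2; Al is in period 3, group 13; Ge is in period 4, group 14; Sb is in period 5, group 15.
Across a period the outer electron is held more tightly (higher IE₁); down a group it sits in a higher shell, more shielded, and comes off more easily.
These sit on a diagonal, where the across-period and down-group effects partly cancel.
Ge > Al: period and group pull opposite ways; the across-period shift dominates (762 vs 578 kJ/mol).
Sb > Ge: period and group pull opposite ways; the across-period shift dominates (831 vs 762 kJ/mol).
Be > Sb: the two effects oppose for this pair; the down-group effect wins (900 vs 831 kJ/mol).
H > Be: period and group pull opposite ways; the down-group shift dominates (1312 vs 900 kJ/mol).
For reference (kJ/mol): H 1312, Be 900, Al 578, Ge 762, Sb 831.
So from highest to lowest: H > Be > Sb > Ge > Al.

H, Be, Sb, Ge, Al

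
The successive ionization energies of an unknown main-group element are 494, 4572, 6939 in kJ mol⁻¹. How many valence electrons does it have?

Look for the largest jump between consecutive ionization energies: IE2/IE1 ≈ 9.3, far larger than any earlier ratio.
That jump marks the point where a core electron is being removed. So the atom has 1 valence electron.

1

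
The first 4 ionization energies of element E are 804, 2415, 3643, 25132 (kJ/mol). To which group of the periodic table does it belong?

Look for the largest jump between consecutive ionization energies: IE4/IE3 ≈ 6.9, far larger than any earlier ratio.
That jump marks the point where a core electron is being removed. So the atom has 3 valence electrons.
A main-group element with 3 valence electrons is in group 13.

Group 13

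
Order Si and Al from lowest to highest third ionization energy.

Al < Si

IE_3 is the cost of taking one more electron from the +2 cation: Si²⁺ still has 2 valence electrons; Al²⁺ still has 1 valence electron.
All are still removing valence electrons, so compare the +2 ions as you would atoms: IE_3 generally rises across a period (higher Z_eff) and falls down a group (larger shell), subject to the usual subshell exceptions.
Valence configurations: Si²⁺ [Ne]3s², Al²⁺ [Ne]3s¹.
The numbers (kJ/mol): Si 3232, Al 2745.
So the third ionization energies run Al < Si.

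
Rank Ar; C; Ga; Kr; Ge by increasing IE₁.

C is in period 2, group 14; Ar is in period 3, group 18; Ga is in period 4, group 13; Ge is in period 4, group 14; Kr is in period 4, group 18.
IE₁ increases left→right with effective nuclear charge and decreases top→bottom as the valence shell moves farther out.
These span different periods and groups, so the two trends combine.
Ge > Ga: both are in period 4; the period trend gives Ge the larger value.
C > Ge: they share group 14; the group trend gives C the larger value.
Kr > C: period and group pull opposite ways; the across-period shift dominates (1351 vs 1086 kJ/mol).
Ar > Kr: Ar sits above Kr in group 18, so the down-group effect alone puts Ar higher.
Approximate values (kJ/mol): C 1086, Ar 1521, Ga 579, Ge 762, Kr 1351.
So from lowest to highest: Ga < Ge < C < Kr < Ar.

Ga < Ge < C < Kr < Ar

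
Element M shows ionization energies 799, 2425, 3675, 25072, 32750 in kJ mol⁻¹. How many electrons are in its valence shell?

3

Look for the largest jump between consecutive ionization energies: IE4/IE3 ≈ 6.8, far larger than any earlier ratio.
That jump marks the point where a core electron is being removed. So the atom has 3 valence electrons.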